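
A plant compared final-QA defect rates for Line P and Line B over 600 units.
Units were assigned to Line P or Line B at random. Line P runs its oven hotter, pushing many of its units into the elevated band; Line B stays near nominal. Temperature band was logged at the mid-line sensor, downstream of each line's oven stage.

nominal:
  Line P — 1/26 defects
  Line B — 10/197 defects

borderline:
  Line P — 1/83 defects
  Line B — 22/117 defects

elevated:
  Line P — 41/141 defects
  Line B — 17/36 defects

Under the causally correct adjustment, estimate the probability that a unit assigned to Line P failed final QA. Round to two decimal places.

0.17

Within every in-process temperature band level Line P has the lower rate, yet pooled Line B does — Simpson's reversal.
Stratifying would compare lines among units the lines themselves sorted into in-process temperature band groups — a form of selection on an intermediate. The unconditioned pooled rates give the total causal effect.
So P(outcome | do(Line P)) is just the pooled rate for Line P: 43/250 = 0.172.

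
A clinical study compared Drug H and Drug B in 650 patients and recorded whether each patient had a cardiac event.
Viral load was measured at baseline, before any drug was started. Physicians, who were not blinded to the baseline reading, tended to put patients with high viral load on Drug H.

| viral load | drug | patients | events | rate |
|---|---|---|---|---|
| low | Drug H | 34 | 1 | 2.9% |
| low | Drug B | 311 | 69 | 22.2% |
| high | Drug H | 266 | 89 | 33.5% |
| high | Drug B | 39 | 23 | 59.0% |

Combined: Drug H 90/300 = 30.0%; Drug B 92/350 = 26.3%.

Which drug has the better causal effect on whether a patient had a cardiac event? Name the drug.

Drug H

Within every viral load level Drug H has the lower rate, yet pooled Drug B does — Simpson's reversal.
Viral load differs across drugs for reasons unrelated to any effect of the drug itself, and it separately predicts the outcome — a classic confounder. We must compare within viral load levels.
Within each level — low: 2.9% vs 22.2%; high: 33.5% vs 59.0% — Drug H is lower every time.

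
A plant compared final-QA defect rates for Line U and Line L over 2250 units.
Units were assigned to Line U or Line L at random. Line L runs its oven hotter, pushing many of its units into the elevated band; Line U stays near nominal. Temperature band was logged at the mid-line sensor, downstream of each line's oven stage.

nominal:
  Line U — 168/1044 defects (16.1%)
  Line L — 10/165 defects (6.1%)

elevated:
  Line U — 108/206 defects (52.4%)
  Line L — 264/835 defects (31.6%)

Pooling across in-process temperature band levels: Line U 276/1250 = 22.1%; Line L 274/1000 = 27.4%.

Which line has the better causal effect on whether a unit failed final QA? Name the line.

Line U

The stratified and pooled comparisons disagree (Line L wins within each in-process temperature band; Line U wins overall), so the answer turns on the causal role of in-process temperature band.
In-process temperature band is recorded after the line and is itself shifted by it — it sits on the causal path from line to outcome. Conditioning on a mediator would strip out part of the effect we want; the pooled comparison gives the total causal effect.
Pooled: Line U 22.1% vs Line L 27.4%; Line U is lower overall.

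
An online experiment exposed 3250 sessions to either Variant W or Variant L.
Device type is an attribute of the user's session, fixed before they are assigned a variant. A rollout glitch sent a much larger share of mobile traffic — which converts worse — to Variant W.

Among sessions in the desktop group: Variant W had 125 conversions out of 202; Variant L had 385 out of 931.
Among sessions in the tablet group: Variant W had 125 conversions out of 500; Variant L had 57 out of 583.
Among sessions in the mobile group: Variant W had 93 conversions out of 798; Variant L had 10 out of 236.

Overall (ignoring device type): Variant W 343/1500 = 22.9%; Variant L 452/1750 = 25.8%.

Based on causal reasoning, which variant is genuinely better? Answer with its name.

Variant W

The imbalance in device type arose from how sessions were allocated, not from anything the variant did; and device type independently affects the outcome. The pooled gap is confounded — condition on device type.
Within each level — desktop: 61.9% vs 41.4%; tablet: 25.0% vs 9.8%; mobile: 11.7% vs 4.2% — Variant W is higher every time.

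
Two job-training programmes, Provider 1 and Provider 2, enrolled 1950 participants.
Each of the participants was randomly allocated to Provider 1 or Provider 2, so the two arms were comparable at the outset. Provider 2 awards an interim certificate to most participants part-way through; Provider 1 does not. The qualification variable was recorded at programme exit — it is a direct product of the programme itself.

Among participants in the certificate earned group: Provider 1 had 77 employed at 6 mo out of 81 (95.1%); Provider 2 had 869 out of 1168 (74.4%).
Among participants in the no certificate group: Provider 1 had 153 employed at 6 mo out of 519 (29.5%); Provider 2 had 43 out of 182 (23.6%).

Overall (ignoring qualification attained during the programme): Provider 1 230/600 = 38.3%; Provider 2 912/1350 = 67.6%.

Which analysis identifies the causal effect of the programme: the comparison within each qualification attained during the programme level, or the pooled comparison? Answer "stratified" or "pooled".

The stratified and pooled comparisons disagree (Provider 1 wins within each qualification attained during the programme; Provider 2 wins overall), so the answer turns on the causal role of qualification attained during the programme.
The distribution of qualification attained during the programme is itself part of what the programme does — it is an intermediate outcome. Holding it fixed would remove that part of the effect; the total effect is the pooled difference.
Pooled: Provider 1 38.3% vs Provider 2 67.6%; Provider 2 is higher overall.

pooled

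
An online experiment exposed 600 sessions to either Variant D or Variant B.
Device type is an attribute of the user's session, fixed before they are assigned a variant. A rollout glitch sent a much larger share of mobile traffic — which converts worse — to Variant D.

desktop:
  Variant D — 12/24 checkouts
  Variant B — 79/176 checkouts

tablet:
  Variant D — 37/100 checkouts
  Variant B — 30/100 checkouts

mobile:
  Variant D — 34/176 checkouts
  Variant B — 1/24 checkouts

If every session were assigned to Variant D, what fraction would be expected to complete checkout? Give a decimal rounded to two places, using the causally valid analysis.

0.35

Nothing the variant does changes device type; the imbalance is an allocation artefact. With device type also predicting the outcome, the pooled figure is confounded, and the within-stratum comparison is the causal one.
Standardising Variant D to the population device type mix: 0.333·12/24 + 0.333·37/100 + 0.333·34/176 = 0.354.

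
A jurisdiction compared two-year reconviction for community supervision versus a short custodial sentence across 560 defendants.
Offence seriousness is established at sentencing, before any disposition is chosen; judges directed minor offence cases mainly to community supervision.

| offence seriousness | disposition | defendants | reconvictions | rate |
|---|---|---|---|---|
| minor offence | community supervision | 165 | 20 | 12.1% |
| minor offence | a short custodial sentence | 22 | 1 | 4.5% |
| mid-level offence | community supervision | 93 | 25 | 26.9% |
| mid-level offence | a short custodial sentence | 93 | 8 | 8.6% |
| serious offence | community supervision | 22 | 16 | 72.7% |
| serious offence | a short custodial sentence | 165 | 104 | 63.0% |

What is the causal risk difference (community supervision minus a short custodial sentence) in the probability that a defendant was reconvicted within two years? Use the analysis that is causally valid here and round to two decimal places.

+0.12

The imbalance in offence seriousness arose from how defendants were allocated, not from anything the disposition did; and offence seriousness independently affects the outcome. The pooled gap is confounded — condition on offence seriousness.
Adjusting over the population distribution of offence seriousness: 0.334·(0.121−0.045) + 0.332·(0.269−0.086) + 0.334·(0.727−0.630) = +0.118.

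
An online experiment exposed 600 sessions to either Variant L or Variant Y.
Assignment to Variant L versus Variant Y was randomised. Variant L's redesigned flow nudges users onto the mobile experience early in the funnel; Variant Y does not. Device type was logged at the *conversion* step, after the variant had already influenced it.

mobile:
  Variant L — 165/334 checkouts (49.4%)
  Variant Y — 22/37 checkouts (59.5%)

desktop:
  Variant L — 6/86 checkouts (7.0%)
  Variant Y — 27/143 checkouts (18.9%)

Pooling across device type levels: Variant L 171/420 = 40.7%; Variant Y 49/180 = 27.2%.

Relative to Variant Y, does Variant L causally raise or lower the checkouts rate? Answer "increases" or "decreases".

increases

The device type-specific comparison favours Variant Y throughout, but the pooled figures favour Variant L. The question is whether to condition on device type.
Device type here is a post-treatment variable shaped by the variant; conditioning on it would introduce bias rather than remove it. The overall comparison is the causal one.
Pooled: Variant L 40.7% vs Variant Y 27.2%; Variant L is higher overall.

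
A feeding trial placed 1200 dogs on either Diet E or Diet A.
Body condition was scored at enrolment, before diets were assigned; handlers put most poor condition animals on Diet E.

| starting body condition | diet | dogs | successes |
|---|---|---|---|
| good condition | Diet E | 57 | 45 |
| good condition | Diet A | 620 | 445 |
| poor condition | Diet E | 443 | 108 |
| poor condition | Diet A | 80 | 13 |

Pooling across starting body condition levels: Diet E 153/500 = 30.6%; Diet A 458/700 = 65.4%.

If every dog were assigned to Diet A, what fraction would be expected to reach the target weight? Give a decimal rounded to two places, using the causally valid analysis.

Here starting body condition is a common cause — it drives both which diet a case falls under and the outcome. The crude comparison mixes populations; the stratum-specific rates are the causally relevant ones.
Standardising Diet A to the population starting body condition mix: 0.564·445/620 + 0.436·13/80 = 0.476.

0.48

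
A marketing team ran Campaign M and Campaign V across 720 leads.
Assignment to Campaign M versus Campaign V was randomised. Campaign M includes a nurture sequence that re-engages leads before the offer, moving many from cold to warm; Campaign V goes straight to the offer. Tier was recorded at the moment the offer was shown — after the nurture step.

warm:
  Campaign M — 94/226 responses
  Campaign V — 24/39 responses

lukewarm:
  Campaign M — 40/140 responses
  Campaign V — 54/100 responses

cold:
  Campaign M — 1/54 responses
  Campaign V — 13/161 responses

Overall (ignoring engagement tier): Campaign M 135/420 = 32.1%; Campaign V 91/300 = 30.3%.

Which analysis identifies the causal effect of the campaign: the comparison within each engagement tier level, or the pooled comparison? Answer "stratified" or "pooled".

The stratified and pooled comparisons disagree (Campaign V wins within each engagement tier; Campaign M wins overall), so the answer turns on the causal role of engagement tier.
The distribution of engagement tier is itself part of what the campaign does — it is an intermediate outcome. Holding it fixed would remove that part of the effect; the total effect is the pooled difference.
Pooled: Campaign M 32.1% vs Campaign V 30.3%; Campaign M is higher overall.

pooled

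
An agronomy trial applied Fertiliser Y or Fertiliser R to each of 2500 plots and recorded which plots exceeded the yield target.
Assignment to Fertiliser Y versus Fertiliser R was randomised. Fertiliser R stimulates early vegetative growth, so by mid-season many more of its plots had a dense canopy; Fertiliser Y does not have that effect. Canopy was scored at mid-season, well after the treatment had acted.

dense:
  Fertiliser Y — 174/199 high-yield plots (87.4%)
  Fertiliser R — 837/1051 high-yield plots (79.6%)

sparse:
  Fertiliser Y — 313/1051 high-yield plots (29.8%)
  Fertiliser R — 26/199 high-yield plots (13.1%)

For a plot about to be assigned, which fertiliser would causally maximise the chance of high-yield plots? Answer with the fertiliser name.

Within every mid-season canopy level Fertiliser Y has the higher rate, yet pooled Fertiliser R does — Simpson's reversal.
Mid-season canopy is recorded after the fertiliser and is itself shifted by it — it sits on the causal path from fertiliser to outcome. Conditioning on a mediator would strip out part of the effect we want; the pooled comparison gives the total causal effect.
Pooled: Fertiliser Y 39.0% vs Fertiliser R 69.0%; Fertiliser R is higher overall.

Fertiliser R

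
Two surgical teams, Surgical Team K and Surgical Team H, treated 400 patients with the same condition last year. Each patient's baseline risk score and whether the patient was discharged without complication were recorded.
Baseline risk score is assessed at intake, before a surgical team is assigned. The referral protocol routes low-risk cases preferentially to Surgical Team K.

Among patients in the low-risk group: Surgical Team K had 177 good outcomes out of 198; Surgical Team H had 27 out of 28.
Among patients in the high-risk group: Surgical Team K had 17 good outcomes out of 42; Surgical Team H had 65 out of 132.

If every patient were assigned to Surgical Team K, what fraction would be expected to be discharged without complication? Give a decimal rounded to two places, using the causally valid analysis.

Since baseline risk score is a pre-existing factor (not a product of the surgical team) and it affects the outcome on its own, it is a confounder. The stratified rates, not the pooled rate, identify the causal effect.
Standardising Surgical Team K to the population baseline risk score mix: 0.565·177/198 + 0.435·17/42 = 0.681.

0.68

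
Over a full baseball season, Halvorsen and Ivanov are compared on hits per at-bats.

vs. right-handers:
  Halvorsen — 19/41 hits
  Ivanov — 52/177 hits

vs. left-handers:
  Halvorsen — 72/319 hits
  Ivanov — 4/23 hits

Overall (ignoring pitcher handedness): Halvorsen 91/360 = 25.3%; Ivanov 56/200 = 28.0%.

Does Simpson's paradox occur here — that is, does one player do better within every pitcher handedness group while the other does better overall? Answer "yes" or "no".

yes

Within each pitcher handedness level (vs. right-handers 46.3% vs 29.4%; vs. left-handers 22.6% vs 17.4%), Halvorsen has the higher rate every time. Pooled: 25.3% vs 28.0% — Ivanov has the higher rate overall. The two comparisons disagree.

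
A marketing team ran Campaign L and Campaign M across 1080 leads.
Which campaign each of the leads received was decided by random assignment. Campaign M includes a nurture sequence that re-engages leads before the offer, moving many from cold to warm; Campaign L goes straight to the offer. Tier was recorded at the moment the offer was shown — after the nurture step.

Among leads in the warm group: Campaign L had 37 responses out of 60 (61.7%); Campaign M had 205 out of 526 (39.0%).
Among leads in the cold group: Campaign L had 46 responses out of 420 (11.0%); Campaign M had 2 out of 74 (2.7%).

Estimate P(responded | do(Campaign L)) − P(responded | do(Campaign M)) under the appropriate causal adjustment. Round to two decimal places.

-0.17

Campaign L is higher inside every engagement tier stratum but Campaign M is higher in aggregate. Whether to stratify depends on how engagement tier relates to the campaign.
Engagement tier lies on the pathway campaign → engagement tier → outcome, so adjusting for it blocks the indirect effect. For the total causal effect of campaign, use the unadjusted pooled rates.
The causal difference is the pooled difference: 0.173 − 0.345 = -0.172.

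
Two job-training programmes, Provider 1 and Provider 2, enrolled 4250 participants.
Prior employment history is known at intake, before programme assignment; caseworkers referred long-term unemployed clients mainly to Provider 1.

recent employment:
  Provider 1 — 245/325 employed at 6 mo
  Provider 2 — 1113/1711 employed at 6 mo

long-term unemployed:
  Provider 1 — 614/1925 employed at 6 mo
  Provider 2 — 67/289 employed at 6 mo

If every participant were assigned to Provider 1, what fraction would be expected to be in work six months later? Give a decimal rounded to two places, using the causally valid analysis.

Within every prior employment history level Provider 1 has the higher rate, yet pooled Provider 2 does — Simpson's reversal.
Nothing the programme does changes prior employment history; the imbalance is an allocation artefact. With prior employment history also predicting the outcome, the pooled figure is confounded, and the within-stratum comparison is the causal one.
Standardising Provider 1 to the population prior employment history mix: 0.479·245/325 + 0.521·614/1925 = 0.527.

0.53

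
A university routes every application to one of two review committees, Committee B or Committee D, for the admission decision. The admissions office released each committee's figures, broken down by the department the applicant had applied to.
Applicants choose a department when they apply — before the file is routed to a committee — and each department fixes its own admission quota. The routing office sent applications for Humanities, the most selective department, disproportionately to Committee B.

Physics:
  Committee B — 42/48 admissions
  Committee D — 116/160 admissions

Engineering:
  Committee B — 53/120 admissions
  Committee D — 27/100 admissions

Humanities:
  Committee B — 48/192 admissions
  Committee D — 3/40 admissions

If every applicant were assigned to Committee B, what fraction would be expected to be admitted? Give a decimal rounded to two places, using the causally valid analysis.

Department satisfies the back-door criterion: it is not a descendant of the review committee, and it blocks the spurious path from review committee to outcome. Adjusting for it (i.e., using the within-department rates) gives the causal effect.
Standardising Committee B to the population department mix: 0.315·42/48 + 0.333·53/120 + 0.352·48/192 = 0.511.

0.51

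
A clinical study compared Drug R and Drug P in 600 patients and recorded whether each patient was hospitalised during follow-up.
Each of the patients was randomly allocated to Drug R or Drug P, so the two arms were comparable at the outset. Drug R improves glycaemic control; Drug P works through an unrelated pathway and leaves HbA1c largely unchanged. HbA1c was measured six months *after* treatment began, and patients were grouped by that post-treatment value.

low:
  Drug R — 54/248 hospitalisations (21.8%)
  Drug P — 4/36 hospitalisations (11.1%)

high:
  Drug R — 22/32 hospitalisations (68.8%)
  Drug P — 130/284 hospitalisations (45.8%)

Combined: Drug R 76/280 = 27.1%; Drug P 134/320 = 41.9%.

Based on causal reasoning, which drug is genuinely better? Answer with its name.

The stratified and pooled comparisons disagree (Drug P wins within each HbA1c; Drug R wins overall), so the answer turns on the causal role of HbA1c.
Stratifying would compare drugs among patients the drugs themselves sorted into HbA1c groups — a form of selection on an intermediate. The unconditioned pooled rates give the total causal effect.
Pooled: Drug R 27.1% vs Drug P 41.9%; Drug R is lower overall.

Drug R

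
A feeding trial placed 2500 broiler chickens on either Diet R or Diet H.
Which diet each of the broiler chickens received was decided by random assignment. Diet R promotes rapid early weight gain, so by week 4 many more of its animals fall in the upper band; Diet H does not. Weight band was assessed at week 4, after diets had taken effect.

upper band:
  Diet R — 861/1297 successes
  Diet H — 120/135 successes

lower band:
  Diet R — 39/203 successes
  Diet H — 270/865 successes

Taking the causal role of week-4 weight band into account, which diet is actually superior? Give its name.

Week-4 weight band is downstream of the diet. One should not condition on a consequence of treatment, so the overall rates are the right comparison.
Pooled: Diet R 60.0% vs Diet H 39.0%; Diet R is higher overall.

Diet R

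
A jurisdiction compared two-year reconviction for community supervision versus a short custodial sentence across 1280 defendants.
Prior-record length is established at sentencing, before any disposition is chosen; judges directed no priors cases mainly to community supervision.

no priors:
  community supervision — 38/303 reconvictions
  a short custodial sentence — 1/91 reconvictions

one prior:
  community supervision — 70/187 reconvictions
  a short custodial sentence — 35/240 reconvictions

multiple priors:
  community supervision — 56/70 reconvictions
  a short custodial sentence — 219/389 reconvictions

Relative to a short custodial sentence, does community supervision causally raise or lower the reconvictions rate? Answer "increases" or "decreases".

increases

The prior-record length-specific comparison favours a short custodial sentence throughout, but the pooled figures favour community supervision. The question is whether to condition on prior-record length.
Since prior-record length is a pre-existing factor (not a product of the disposition) and it affects the outcome on its own, it is a confounder. The stratified rates, not the pooled rate, identify the causal effect.
Within each level — no priors: 12.5% vs 1.1%; one prior: 37.4% vs 14.6%; multiple priors: 80.0% vs 56.3% — a short custodial sentence is lower every time.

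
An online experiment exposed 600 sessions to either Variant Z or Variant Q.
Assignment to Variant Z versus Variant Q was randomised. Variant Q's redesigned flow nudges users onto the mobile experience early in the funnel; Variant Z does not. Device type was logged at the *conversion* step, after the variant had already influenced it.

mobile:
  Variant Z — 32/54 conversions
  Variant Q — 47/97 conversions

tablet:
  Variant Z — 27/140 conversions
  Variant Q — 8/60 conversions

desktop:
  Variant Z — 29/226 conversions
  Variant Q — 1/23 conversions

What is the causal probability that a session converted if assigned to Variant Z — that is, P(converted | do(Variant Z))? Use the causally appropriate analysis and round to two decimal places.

The device type-specific comparison favours Variant Z throughout, but the pooled figures favour Variant Q. The question is whether to condition on device type.
Device type here is a post-treatment variable shaped by the variant; conditioning on it would introduce bias rather than remove it. The overall comparison is the causal one.
So P(outcome | do(Variant Z)) is just the pooled rate for Variant Z: 88/420 = 0.210.

0.21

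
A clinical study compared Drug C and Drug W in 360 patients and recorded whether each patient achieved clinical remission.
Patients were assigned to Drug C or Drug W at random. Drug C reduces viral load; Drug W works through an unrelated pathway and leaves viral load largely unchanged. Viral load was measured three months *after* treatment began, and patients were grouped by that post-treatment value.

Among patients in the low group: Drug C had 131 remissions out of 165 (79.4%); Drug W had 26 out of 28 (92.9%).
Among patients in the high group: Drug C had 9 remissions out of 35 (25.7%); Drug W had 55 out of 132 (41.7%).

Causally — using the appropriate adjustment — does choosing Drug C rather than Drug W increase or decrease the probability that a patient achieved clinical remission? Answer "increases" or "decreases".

increases

Viral load lies on the pathway drug → viral load → outcome, so adjusting for it blocks the indirect effect. For the total causal effect of drug, use the unadjusted pooled rates.
Pooled: Drug C 70.0% vs Drug W 50.6%; Drug C is higher overall.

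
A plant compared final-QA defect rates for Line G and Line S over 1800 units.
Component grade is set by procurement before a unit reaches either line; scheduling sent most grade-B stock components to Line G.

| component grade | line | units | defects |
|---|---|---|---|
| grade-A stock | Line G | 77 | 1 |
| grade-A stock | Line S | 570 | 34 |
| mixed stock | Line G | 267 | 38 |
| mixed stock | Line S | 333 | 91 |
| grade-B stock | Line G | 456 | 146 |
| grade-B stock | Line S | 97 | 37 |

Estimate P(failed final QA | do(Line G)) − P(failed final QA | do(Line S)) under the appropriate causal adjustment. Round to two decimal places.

-0.08

Component grade differs across lines for reasons unrelated to any effect of the line itself, and it separately predicts the outcome — a classic confounder. We must compare within component grade levels.
Adjusting over the population distribution of component grade: 0.359·(0.013−0.060) + 0.333·(0.142−0.273) + 0.307·(0.320−0.381) = -0.079.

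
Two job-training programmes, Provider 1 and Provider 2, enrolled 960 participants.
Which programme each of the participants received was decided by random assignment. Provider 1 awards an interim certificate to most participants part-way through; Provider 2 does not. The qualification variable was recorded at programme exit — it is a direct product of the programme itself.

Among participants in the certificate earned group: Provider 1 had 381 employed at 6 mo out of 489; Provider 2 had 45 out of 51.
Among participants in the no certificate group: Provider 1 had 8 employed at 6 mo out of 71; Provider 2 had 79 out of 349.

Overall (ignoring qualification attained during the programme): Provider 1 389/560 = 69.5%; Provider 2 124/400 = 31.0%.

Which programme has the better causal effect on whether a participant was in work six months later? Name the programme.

Provider 1

Because the programme influences qualification attained during the programme, qualification attained during the programme is a post-treatment mediator, not a confounder. Stratifying on it would bias the estimate; the causal effect is the crude pooled difference.
Pooled: Provider 1 69.5% vs Provider 2 31.0%; Provider 1 is higher overall.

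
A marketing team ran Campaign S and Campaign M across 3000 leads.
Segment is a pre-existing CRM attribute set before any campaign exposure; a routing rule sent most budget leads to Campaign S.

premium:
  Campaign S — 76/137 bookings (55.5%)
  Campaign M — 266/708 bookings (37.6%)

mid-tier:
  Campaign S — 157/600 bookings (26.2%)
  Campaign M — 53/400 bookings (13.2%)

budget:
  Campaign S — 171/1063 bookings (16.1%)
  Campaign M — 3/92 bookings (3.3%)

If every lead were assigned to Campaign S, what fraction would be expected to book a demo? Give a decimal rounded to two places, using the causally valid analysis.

Nothing the campaign does changes customer segment; the imbalance is an allocation artefact. With customer segment also predicting the outcome, the pooled figure is confounded, and the within-stratum comparison is the causal one.
Standardising Campaign S to the population customer segment mix: 0.282·76/137 + 0.333·157/600 + 0.385·171/1063 = 0.305.

0.31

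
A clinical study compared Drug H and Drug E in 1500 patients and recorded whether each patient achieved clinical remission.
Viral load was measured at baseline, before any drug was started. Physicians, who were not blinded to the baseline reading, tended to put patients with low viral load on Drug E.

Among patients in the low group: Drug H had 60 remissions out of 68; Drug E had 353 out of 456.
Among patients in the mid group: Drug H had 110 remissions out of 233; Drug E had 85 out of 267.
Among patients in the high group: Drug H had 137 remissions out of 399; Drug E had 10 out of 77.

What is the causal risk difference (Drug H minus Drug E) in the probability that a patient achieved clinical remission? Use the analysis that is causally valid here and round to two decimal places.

+0.16

Since viral load is a pre-existing factor (not a product of the drug) and it affects the outcome on its own, it is a confounder. The stratified rates, not the pooled rate, identify the causal effect.
Adjusting over the population distribution of viral load: 0.349·(0.882−0.774) + 0.333·(0.472−0.318) + 0.317·(0.343−0.130) = +0.157.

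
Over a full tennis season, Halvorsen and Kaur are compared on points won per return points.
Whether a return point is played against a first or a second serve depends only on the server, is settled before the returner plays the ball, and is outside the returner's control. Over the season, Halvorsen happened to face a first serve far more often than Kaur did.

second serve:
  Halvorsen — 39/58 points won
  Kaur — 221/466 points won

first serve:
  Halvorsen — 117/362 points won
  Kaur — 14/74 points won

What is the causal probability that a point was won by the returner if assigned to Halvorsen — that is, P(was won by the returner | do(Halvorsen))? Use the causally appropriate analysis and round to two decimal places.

Halvorsen is higher inside every serve type stratum but Kaur is higher in aggregate. Whether to stratify depends on how serve type relates to the player.
Serve type is set before the player has any effect — it is not caused by the player — and it independently drives the outcome. That makes it a confounder, so the causal comparison is within serve type levels.
Standardising Halvorsen to the population serve type mix: 0.546·39/58 + 0.454·117/362 = 0.514.

0.51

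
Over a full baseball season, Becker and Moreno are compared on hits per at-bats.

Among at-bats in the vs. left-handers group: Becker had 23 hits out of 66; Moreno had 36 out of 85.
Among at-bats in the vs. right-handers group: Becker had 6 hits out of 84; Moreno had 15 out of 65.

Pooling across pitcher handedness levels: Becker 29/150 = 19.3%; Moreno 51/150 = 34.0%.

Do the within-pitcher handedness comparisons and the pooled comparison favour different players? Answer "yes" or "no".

no

Within each pitcher handedness level (vs. left-handers 34.8% vs 42.4%; vs. right-handers 7.1% vs 23.1%), Moreno has the higher rate every time. Pooled: 19.3% vs 34.0% — Moreno has the higher rate overall. They agree.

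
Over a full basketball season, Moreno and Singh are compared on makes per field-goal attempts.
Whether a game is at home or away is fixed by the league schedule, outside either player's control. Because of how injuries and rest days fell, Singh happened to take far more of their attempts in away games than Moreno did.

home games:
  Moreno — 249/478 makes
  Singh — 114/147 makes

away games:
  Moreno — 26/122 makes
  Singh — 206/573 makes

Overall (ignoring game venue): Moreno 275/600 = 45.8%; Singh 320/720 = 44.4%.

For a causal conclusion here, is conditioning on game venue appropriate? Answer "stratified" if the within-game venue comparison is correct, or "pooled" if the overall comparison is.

stratified

The game venue-specific comparison favours Singh throughout, but the pooled figures favour Moreno. The question is whether to condition on game venue.
The imbalance in game venue arose from how field-goal attempts were allocated, not from anything the player did; and game venue independently affects the outcome. The pooled gap is confounded — condition on game venue.
Within each level — home games: 52.1% vs 77.6%; away games: 21.3% vs 36.0% — Singh is higher every time.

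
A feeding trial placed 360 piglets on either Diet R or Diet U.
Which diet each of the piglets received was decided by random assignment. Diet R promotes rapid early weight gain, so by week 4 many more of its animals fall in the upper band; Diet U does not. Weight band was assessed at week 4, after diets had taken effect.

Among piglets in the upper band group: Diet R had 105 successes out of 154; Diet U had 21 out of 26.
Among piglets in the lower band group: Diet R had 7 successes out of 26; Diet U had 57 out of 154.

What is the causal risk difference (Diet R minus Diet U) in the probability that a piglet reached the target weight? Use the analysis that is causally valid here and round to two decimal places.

Diet U is higher inside every week-4 weight band stratum but Diet R is higher in aggregate. Whether to stratify depends on how week-4 weight band relates to the diet.
The distribution of week-4 weight band is itself part of what the diet does — it is an intermediate outcome. Holding it fixed would remove that part of the effect; the total effect is the pooled difference.
The causal difference is the pooled difference: 0.622 − 0.433 = +0.189.

+0.19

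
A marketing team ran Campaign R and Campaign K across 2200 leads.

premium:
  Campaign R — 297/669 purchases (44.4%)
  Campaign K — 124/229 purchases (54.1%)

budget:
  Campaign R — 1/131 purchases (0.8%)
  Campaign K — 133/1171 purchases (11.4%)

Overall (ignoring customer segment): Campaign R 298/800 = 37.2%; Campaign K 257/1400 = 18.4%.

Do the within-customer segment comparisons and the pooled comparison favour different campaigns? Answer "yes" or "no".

Within each customer segment level (premium 44.4% vs 54.1%; budget 0.8% vs 11.4%), Campaign K has the higher rate every time. Pooled: 37.2% vs 18.4% — Campaign R has the higher rate overall. The two comparisons disagree.

yes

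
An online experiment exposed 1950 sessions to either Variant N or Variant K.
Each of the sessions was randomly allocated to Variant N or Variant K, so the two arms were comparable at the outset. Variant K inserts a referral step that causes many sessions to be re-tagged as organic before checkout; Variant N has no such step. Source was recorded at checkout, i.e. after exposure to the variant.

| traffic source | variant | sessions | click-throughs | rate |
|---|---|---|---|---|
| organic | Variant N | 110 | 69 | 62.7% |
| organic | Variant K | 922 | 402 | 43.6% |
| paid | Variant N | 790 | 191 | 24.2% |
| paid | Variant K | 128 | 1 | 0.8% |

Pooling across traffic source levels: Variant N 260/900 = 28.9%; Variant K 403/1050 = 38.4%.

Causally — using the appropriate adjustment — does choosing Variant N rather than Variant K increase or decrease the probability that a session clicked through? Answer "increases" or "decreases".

decreases

The stratified and pooled comparisons disagree (Variant N wins within each traffic source; Variant K wins overall), so the answer turns on the causal role of traffic source.
Because the variant influences traffic source, traffic source is a post-treatment mediator, not a confounder. Stratifying on it would bias the estimate; the causal effect is the crude pooled difference.
Pooled: Variant N 28.9% vs Variant K 38.4%; Variant K is higher overall.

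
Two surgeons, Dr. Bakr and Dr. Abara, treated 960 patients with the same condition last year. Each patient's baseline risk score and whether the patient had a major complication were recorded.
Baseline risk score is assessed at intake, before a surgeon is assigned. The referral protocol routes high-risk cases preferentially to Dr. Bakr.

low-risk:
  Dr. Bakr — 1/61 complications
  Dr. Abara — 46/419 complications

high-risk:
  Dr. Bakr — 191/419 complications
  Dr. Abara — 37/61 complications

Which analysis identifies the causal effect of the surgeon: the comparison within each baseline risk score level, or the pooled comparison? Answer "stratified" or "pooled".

Since baseline risk score is a pre-existing factor (not a product of the surgeon) and it affects the outcome on its own, it is a confounder. The stratified rates, not the pooled rate, identify the causal effect.
Within each level — low-risk: 1.6% vs 11.0%; high-risk: 45.6% vs 60.7% — Dr. Bakr is lower every time.

stratified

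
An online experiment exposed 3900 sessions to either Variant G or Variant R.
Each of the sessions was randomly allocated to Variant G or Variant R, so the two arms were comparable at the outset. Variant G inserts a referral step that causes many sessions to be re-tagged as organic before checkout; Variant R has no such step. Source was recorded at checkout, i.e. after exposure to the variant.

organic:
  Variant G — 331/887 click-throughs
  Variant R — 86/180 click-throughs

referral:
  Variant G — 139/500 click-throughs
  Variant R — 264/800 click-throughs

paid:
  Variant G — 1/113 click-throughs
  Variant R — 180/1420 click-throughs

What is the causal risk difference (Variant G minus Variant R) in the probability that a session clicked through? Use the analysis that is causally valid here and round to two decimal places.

+0.09

Variant R is higher inside every traffic source stratum but Variant G is higher in aggregate. Whether to stratify depends on how traffic source relates to the variant.
The distribution of traffic source is itself part of what the variant does — it is an intermediate outcome. Holding it fixed would remove that part of the effect; the total effect is the pooled difference.
The causal difference is the pooled difference: 0.314 − 0.221 = +0.093.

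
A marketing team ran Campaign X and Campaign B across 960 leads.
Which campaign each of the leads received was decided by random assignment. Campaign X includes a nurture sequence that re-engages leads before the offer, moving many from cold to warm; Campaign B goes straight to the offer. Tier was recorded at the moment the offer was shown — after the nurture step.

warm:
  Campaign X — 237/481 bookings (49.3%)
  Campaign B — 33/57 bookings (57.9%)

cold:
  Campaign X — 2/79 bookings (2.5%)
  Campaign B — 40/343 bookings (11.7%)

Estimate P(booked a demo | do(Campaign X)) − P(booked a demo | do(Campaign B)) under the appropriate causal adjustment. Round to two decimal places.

Engagement tier lies on the pathway campaign → engagement tier → outcome, so adjusting for it blocks the indirect effect. For the total causal effect of campaign, use the unadjusted pooled rates.
The causal difference is the pooled difference: 0.427 − 0.182 = +0.244.

+0.24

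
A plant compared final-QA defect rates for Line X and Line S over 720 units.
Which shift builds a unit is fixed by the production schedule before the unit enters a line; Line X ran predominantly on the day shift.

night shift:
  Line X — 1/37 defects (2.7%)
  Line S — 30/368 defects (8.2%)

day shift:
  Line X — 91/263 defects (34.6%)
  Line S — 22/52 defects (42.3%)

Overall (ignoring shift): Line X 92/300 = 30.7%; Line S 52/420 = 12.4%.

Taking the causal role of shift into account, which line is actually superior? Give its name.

The shift-specific comparison favours Line X throughout, but the pooled figures favour Line S. The question is whether to condition on shift.
Here shift is a common cause — it drives both which line a case falls under and the outcome. The crude comparison mixes populations; the stratum-specific rates are the causally relevant ones.
Within each level — night shift: 2.7% vs 8.2%; day shift: 34.6% vs 42.3% — Line X is lower every time.

Line X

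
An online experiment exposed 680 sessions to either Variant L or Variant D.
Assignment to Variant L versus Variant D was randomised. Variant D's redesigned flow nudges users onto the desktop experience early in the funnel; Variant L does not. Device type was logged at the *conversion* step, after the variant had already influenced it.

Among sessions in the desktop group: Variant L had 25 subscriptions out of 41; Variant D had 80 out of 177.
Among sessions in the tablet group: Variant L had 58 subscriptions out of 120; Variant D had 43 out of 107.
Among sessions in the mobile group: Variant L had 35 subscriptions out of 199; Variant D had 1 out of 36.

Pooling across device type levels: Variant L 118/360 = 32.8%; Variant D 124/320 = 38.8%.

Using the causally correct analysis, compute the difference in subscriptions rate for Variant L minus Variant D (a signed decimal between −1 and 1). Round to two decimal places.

-0.06

Device type here is a post-treatment variable shaped by the variant; conditioning on it would introduce bias rather than remove it. The overall comparison is the causal one.
The causal difference is the pooled difference: 0.328 − 0.388 = -0.060.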